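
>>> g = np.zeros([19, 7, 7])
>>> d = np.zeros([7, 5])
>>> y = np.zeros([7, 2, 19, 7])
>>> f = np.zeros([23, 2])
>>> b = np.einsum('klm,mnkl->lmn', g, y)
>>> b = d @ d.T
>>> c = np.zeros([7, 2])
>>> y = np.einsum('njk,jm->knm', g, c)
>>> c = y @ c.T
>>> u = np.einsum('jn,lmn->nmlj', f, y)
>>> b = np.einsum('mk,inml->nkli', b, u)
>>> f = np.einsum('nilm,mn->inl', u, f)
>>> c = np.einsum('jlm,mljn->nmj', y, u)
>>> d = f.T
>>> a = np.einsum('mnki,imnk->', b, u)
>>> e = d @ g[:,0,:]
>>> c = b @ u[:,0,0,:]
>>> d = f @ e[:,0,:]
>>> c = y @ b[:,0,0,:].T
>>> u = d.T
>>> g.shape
(19, 7, 7)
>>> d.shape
(19, 2, 7)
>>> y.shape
(7, 19, 2)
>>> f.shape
(19, 2, 7)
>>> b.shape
(19, 7, 23, 2)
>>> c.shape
(7, 19, 19)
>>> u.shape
(7, 2, 19)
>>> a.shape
()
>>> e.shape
(7, 2, 7)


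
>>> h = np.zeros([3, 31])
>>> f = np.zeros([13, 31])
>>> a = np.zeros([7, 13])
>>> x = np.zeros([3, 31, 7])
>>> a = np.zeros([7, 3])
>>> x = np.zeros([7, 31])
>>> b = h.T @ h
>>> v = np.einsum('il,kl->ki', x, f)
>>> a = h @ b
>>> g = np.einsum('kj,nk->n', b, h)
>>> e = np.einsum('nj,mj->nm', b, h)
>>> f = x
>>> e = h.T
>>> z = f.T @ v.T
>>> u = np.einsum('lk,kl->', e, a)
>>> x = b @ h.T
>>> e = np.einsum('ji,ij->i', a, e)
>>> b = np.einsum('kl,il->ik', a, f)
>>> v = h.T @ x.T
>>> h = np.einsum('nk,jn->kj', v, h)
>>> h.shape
(31, 3)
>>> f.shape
(7, 31)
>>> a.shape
(3, 31)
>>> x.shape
(31, 3)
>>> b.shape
(7, 3)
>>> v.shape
(31, 31)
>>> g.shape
(3,)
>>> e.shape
(31,)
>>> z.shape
(31, 13)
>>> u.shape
()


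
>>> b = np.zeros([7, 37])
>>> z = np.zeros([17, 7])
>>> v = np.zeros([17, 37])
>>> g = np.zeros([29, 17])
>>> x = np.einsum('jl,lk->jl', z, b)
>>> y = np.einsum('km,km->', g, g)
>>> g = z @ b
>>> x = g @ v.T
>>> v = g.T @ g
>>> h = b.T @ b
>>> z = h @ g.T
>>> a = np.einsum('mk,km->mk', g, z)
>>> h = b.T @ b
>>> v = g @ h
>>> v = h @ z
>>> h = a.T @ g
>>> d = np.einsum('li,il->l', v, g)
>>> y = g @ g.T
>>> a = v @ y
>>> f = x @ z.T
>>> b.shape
(7, 37)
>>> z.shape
(37, 17)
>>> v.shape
(37, 17)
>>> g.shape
(17, 37)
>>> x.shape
(17, 17)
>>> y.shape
(17, 17)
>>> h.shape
(37, 37)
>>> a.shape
(37, 17)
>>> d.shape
(37,)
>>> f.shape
(17, 37)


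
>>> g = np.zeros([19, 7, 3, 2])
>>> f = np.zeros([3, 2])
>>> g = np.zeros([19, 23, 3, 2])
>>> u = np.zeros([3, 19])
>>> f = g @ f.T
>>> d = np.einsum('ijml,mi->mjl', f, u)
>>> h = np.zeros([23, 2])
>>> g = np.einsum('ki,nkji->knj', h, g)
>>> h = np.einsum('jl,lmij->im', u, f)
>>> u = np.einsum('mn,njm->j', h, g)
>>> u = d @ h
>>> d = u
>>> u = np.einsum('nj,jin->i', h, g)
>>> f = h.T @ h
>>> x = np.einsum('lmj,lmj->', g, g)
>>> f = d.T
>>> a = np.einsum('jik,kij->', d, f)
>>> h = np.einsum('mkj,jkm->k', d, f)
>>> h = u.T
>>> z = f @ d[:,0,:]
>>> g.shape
(23, 19, 3)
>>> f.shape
(23, 23, 3)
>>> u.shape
(19,)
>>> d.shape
(3, 23, 23)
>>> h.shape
(19,)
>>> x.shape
()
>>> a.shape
()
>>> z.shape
(23, 23, 23)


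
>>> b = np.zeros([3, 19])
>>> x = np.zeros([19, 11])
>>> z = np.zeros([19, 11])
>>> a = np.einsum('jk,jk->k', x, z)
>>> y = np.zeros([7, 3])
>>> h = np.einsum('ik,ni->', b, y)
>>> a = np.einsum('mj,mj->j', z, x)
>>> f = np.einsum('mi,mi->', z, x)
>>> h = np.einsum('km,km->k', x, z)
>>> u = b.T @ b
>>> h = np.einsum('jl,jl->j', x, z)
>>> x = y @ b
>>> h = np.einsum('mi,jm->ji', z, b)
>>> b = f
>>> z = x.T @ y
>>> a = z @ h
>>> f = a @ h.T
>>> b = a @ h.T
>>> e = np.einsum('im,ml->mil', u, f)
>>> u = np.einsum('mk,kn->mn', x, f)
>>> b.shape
(19, 3)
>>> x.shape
(7, 19)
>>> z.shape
(19, 3)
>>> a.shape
(19, 11)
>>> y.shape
(7, 3)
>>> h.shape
(3, 11)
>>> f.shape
(19, 3)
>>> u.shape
(7, 3)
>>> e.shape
(19, 19, 3)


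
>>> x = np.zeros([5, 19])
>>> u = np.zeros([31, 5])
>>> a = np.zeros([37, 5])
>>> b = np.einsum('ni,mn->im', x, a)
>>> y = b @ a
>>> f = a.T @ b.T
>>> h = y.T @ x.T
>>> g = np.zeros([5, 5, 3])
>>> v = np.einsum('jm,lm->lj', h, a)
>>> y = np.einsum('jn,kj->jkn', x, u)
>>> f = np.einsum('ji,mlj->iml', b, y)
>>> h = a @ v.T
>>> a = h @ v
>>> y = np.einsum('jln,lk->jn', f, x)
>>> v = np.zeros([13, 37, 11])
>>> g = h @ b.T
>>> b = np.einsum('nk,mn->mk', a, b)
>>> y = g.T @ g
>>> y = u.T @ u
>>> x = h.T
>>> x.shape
(37, 37)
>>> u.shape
(31, 5)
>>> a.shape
(37, 5)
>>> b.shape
(19, 5)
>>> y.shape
(5, 5)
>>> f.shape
(37, 5, 31)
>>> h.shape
(37, 37)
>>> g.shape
(37, 19)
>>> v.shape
(13, 37, 11)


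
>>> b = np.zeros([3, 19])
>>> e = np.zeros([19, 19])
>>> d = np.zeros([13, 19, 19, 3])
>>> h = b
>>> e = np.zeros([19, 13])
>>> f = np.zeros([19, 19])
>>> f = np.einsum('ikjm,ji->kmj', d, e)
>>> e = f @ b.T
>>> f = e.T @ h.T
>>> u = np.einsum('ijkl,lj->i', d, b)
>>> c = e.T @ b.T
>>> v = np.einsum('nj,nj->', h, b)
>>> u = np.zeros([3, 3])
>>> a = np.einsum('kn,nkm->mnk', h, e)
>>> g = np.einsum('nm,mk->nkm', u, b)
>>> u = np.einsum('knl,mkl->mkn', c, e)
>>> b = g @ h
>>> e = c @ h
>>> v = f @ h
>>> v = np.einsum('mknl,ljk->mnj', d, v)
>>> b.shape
(3, 19, 19)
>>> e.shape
(3, 3, 19)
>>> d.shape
(13, 19, 19, 3)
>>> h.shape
(3, 19)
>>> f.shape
(3, 3, 3)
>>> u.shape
(19, 3, 3)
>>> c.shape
(3, 3, 3)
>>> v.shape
(13, 19, 3)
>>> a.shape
(3, 19, 3)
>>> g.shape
(3, 19, 3)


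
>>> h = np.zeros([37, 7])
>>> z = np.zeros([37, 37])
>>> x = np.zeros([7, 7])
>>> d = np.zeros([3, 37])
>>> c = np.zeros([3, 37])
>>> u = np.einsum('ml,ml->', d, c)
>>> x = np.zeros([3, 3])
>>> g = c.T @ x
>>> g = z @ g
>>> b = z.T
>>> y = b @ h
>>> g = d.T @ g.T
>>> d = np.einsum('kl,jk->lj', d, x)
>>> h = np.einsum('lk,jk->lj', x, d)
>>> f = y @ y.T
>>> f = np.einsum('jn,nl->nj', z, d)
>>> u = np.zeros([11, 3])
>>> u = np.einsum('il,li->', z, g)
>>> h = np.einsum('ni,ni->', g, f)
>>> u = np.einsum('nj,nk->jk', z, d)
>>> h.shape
()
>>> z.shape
(37, 37)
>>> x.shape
(3, 3)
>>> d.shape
(37, 3)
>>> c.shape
(3, 37)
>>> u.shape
(37, 3)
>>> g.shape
(37, 37)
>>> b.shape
(37, 37)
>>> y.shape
(37, 7)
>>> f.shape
(37, 37)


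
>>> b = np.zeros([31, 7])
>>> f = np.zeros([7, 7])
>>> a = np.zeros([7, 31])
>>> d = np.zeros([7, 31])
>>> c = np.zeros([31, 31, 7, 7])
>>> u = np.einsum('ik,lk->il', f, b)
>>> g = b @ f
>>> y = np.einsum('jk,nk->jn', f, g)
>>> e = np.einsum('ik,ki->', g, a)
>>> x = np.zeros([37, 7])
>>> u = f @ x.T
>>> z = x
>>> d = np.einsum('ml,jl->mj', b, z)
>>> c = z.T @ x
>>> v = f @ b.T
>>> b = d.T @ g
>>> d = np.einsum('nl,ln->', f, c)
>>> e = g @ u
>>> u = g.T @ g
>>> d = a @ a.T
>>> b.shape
(37, 7)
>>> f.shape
(7, 7)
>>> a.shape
(7, 31)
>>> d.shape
(7, 7)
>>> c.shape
(7, 7)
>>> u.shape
(7, 7)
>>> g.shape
(31, 7)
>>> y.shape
(7, 31)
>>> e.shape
(31, 37)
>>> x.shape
(37, 7)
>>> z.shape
(37, 7)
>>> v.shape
(7, 31)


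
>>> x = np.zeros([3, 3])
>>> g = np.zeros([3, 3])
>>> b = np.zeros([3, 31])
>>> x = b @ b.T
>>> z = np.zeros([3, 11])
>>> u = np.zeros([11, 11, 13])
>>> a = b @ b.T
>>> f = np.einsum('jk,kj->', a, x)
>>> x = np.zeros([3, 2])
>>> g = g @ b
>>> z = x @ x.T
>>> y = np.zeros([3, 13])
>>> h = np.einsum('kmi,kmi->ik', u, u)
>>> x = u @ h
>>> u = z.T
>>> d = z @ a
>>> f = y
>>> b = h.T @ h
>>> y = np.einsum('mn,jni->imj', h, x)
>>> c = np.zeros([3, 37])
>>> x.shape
(11, 11, 11)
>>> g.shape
(3, 31)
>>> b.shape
(11, 11)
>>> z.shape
(3, 3)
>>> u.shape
(3, 3)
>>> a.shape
(3, 3)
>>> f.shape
(3, 13)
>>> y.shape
(11, 13, 11)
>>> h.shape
(13, 11)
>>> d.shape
(3, 3)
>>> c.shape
(3, 37)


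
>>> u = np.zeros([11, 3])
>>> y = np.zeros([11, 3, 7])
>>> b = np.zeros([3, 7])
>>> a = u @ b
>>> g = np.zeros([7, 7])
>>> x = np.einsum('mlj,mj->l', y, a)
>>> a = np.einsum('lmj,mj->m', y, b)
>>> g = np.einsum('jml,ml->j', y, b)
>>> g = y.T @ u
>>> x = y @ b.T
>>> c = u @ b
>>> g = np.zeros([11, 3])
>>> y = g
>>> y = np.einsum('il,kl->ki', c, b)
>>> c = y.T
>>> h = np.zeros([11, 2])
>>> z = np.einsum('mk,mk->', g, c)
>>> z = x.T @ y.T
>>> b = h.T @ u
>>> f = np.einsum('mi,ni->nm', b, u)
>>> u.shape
(11, 3)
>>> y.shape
(3, 11)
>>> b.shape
(2, 3)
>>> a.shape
(3,)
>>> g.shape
(11, 3)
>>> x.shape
(11, 3, 3)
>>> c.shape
(11, 3)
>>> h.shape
(11, 2)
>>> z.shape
(3, 3, 3)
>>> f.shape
(11, 2)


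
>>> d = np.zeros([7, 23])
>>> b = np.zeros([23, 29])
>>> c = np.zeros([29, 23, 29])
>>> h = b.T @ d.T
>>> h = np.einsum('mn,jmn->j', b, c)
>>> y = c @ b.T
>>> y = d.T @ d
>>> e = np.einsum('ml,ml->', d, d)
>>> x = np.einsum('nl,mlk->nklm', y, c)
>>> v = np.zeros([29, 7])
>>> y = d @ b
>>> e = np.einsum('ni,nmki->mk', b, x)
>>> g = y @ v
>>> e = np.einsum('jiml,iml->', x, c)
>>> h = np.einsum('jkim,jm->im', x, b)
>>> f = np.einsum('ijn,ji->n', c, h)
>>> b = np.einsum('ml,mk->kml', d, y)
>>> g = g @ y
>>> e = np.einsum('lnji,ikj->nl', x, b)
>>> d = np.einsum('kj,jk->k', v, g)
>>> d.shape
(29,)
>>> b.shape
(29, 7, 23)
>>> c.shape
(29, 23, 29)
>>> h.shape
(23, 29)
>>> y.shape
(7, 29)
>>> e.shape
(29, 23)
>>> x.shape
(23, 29, 23, 29)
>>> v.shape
(29, 7)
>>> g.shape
(7, 29)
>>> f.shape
(29,)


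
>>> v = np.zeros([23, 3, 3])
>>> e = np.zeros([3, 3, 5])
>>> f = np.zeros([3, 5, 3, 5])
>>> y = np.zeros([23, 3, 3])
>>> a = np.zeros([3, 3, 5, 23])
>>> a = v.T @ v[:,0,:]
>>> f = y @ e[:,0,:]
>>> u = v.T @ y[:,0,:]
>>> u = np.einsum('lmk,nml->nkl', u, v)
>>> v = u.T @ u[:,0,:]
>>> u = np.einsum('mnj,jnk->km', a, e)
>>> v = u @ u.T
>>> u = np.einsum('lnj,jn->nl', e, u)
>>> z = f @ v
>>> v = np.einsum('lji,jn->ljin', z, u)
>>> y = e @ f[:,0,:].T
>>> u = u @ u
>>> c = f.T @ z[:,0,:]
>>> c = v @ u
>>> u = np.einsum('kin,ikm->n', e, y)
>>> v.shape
(23, 3, 5, 3)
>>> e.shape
(3, 3, 5)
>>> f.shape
(23, 3, 5)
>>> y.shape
(3, 3, 23)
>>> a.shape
(3, 3, 3)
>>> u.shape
(5,)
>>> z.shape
(23, 3, 5)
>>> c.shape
(23, 3, 5, 3)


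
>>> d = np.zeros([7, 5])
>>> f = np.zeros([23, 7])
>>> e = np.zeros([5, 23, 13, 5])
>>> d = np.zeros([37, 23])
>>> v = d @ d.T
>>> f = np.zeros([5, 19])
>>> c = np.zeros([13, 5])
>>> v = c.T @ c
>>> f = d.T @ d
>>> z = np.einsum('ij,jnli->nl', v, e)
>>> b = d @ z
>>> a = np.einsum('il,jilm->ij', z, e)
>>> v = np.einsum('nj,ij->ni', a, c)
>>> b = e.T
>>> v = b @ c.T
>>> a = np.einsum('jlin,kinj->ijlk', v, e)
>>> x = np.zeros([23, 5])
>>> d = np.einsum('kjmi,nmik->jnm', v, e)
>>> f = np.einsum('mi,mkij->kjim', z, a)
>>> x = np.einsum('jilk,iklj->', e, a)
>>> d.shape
(13, 5, 23)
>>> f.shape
(5, 5, 13, 23)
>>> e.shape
(5, 23, 13, 5)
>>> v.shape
(5, 13, 23, 13)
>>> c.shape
(13, 5)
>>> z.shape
(23, 13)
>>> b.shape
(5, 13, 23, 5)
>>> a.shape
(23, 5, 13, 5)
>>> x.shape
()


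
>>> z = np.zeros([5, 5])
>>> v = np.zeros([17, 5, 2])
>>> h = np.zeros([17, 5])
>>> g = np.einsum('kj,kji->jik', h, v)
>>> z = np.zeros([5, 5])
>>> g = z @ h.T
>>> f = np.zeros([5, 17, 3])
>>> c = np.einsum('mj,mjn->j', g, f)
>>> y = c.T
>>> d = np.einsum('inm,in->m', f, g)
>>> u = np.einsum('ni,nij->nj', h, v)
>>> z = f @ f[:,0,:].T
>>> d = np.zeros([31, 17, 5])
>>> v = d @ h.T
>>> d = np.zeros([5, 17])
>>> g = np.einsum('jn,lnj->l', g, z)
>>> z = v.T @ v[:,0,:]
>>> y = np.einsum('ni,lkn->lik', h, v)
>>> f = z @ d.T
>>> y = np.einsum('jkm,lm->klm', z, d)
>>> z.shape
(17, 17, 17)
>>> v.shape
(31, 17, 17)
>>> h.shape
(17, 5)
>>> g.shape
(5,)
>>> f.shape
(17, 17, 5)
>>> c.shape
(17,)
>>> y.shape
(17, 5, 17)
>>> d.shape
(5, 17)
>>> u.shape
(17, 2)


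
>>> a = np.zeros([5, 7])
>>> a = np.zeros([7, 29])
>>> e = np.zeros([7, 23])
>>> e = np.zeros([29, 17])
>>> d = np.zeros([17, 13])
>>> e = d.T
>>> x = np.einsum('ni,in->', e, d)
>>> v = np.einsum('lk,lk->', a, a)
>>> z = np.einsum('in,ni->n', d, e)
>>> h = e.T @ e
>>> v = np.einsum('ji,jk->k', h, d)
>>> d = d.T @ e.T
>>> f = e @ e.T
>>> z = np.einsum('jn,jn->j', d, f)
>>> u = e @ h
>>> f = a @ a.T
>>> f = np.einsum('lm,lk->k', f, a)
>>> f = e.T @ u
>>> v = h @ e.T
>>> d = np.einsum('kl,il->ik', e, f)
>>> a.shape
(7, 29)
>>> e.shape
(13, 17)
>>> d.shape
(17, 13)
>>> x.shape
()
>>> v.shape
(17, 13)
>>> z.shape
(13,)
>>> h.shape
(17, 17)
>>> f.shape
(17, 17)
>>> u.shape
(13, 17)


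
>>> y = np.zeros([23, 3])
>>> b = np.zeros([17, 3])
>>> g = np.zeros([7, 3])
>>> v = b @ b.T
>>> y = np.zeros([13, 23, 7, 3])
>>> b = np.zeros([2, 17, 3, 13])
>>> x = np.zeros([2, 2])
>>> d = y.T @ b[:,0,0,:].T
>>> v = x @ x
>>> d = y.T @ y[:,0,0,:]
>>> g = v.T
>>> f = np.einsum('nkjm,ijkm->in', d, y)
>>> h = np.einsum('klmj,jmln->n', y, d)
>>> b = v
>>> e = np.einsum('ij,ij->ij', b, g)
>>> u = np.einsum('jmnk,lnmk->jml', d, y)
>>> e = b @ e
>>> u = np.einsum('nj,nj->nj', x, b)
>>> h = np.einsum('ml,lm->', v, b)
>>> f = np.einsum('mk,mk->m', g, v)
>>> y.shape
(13, 23, 7, 3)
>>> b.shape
(2, 2)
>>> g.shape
(2, 2)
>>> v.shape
(2, 2)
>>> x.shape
(2, 2)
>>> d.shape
(3, 7, 23, 3)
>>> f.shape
(2,)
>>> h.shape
()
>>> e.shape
(2, 2)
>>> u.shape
(2, 2)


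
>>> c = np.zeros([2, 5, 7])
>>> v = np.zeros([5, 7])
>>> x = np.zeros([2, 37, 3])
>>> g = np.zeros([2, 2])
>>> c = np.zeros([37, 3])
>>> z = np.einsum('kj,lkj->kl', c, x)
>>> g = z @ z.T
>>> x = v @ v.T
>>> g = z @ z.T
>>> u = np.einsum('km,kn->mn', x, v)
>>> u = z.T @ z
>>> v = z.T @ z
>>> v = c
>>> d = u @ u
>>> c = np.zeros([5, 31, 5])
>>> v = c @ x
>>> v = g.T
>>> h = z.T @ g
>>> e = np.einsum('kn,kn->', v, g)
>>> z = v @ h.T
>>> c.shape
(5, 31, 5)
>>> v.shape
(37, 37)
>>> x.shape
(5, 5)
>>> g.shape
(37, 37)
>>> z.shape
(37, 2)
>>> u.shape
(2, 2)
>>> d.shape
(2, 2)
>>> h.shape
(2, 37)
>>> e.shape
()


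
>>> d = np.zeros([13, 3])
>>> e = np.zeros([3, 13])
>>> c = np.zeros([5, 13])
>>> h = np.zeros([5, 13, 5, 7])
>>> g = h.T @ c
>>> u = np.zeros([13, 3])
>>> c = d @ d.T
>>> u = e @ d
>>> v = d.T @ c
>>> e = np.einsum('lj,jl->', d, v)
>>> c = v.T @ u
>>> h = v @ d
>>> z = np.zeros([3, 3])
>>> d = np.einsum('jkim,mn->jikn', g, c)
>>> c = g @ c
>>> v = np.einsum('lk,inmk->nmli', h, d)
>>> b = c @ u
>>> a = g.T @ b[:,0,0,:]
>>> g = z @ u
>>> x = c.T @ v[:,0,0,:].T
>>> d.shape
(7, 13, 5, 3)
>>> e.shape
()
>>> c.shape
(7, 5, 13, 3)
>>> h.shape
(3, 3)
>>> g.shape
(3, 3)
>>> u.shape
(3, 3)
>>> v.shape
(13, 5, 3, 7)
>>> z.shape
(3, 3)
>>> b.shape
(7, 5, 13, 3)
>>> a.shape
(13, 13, 5, 3)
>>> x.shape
(3, 13, 5, 13)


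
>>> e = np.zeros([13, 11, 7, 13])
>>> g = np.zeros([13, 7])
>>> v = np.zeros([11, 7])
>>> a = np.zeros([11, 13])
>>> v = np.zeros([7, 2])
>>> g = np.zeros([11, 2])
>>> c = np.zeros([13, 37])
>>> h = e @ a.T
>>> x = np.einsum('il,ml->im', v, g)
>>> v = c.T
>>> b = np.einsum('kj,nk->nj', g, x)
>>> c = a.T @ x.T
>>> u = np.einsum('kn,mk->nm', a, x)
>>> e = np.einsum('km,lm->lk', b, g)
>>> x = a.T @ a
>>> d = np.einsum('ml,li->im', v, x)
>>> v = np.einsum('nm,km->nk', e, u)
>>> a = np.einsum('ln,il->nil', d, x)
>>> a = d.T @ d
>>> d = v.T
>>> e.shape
(11, 7)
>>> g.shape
(11, 2)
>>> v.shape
(11, 13)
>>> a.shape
(37, 37)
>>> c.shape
(13, 7)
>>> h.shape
(13, 11, 7, 11)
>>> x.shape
(13, 13)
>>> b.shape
(7, 2)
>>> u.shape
(13, 7)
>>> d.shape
(13, 11)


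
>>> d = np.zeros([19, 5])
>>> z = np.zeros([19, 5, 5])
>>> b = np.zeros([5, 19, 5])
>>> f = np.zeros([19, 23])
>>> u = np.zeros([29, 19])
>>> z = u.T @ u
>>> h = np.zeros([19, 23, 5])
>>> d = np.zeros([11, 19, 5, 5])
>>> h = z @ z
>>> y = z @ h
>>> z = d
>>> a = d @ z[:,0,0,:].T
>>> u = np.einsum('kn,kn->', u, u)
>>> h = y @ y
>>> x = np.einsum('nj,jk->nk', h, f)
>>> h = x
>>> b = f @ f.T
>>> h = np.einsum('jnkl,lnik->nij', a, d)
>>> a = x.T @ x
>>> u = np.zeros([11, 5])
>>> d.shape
(11, 19, 5, 5)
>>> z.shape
(11, 19, 5, 5)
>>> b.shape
(19, 19)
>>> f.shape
(19, 23)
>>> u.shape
(11, 5)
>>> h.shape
(19, 5, 11)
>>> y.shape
(19, 19)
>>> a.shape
(23, 23)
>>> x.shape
(19, 23)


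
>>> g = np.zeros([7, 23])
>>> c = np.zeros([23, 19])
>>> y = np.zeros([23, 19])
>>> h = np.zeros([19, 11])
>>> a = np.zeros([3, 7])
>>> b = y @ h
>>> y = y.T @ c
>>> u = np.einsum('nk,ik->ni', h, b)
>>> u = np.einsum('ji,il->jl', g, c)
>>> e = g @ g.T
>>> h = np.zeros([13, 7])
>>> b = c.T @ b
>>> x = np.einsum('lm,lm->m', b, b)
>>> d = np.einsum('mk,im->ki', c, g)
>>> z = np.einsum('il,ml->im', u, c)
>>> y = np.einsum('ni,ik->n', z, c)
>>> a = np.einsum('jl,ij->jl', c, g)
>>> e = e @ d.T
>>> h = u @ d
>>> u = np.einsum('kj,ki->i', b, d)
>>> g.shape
(7, 23)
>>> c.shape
(23, 19)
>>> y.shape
(7,)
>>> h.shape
(7, 7)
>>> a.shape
(23, 19)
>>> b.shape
(19, 11)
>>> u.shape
(7,)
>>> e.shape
(7, 19)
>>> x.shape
(11,)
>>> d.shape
(19, 7)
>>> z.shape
(7, 23)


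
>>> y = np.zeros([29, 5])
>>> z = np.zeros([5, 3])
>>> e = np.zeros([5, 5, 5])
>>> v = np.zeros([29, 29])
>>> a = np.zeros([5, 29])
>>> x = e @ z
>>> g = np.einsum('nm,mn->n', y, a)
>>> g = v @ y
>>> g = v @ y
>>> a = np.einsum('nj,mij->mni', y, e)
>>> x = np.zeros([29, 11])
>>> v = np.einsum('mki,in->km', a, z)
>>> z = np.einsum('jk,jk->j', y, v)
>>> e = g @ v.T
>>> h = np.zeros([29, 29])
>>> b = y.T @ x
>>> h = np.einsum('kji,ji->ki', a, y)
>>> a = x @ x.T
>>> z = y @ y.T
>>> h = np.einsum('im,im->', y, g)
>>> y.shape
(29, 5)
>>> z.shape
(29, 29)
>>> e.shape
(29, 29)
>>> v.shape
(29, 5)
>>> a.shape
(29, 29)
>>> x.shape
(29, 11)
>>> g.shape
(29, 5)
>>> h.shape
()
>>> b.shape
(5, 11)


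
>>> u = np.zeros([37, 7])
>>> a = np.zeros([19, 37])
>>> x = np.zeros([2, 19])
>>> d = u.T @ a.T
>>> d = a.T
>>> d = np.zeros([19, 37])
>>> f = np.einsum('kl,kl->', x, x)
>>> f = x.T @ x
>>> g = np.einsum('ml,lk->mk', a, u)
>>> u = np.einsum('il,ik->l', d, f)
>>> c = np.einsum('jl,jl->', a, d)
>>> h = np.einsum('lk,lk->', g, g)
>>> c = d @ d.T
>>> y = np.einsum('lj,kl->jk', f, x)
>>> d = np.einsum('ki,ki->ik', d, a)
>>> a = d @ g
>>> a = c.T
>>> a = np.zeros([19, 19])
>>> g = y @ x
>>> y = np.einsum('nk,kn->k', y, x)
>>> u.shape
(37,)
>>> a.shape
(19, 19)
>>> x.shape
(2, 19)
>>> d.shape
(37, 19)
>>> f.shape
(19, 19)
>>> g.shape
(19, 19)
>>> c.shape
(19, 19)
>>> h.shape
()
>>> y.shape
(2,)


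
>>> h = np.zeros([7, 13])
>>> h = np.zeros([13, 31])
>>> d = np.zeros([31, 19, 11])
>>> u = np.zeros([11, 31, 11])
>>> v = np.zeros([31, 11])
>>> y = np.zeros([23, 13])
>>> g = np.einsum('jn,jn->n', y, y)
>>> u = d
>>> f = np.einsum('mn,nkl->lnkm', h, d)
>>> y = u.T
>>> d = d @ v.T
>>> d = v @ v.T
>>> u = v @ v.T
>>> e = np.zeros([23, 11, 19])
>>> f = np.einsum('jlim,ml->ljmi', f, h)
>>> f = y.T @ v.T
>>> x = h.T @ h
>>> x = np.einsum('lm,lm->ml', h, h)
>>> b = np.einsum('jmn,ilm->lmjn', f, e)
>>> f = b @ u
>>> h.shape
(13, 31)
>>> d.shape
(31, 31)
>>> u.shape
(31, 31)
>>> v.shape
(31, 11)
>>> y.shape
(11, 19, 31)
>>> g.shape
(13,)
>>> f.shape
(11, 19, 31, 31)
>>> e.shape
(23, 11, 19)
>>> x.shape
(31, 13)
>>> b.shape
(11, 19, 31, 31)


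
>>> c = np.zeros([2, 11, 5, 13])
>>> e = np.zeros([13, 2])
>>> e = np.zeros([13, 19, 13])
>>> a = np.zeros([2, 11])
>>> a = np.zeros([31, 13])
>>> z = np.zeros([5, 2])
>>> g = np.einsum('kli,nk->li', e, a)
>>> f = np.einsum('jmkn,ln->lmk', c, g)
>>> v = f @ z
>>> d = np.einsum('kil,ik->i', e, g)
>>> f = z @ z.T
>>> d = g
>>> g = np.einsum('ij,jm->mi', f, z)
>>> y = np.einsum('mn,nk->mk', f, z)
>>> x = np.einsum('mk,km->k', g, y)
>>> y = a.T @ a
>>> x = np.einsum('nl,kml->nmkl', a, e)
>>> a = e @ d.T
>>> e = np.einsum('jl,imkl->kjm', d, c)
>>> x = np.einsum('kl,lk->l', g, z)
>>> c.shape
(2, 11, 5, 13)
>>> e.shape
(5, 19, 11)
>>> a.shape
(13, 19, 19)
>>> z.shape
(5, 2)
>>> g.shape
(2, 5)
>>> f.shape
(5, 5)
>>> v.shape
(19, 11, 2)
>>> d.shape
(19, 13)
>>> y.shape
(13, 13)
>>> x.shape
(5,)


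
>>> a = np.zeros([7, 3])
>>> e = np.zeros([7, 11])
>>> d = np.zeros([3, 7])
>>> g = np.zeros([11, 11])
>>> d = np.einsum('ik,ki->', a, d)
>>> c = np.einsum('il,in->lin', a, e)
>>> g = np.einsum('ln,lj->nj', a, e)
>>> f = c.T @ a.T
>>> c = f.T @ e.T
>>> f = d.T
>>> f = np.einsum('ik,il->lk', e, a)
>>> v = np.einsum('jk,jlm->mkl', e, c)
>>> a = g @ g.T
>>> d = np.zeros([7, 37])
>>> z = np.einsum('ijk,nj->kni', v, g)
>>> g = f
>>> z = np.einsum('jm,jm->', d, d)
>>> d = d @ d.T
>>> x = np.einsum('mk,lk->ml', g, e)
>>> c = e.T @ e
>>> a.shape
(3, 3)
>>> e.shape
(7, 11)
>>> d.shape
(7, 7)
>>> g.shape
(3, 11)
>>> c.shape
(11, 11)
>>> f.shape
(3, 11)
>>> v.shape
(7, 11, 7)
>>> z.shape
()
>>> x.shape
(3, 7)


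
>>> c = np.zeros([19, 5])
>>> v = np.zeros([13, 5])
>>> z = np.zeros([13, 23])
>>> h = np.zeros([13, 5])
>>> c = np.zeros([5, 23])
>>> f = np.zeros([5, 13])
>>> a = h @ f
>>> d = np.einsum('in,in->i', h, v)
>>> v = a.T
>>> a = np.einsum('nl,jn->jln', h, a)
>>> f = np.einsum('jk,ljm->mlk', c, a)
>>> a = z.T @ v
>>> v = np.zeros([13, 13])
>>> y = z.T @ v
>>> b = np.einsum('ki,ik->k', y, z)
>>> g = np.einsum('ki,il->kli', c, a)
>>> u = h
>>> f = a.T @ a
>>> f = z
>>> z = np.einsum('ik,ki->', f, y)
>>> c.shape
(5, 23)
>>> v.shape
(13, 13)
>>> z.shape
()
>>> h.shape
(13, 5)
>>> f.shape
(13, 23)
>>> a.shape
(23, 13)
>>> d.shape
(13,)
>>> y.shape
(23, 13)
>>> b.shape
(23,)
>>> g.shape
(5, 13, 23)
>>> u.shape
(13, 5)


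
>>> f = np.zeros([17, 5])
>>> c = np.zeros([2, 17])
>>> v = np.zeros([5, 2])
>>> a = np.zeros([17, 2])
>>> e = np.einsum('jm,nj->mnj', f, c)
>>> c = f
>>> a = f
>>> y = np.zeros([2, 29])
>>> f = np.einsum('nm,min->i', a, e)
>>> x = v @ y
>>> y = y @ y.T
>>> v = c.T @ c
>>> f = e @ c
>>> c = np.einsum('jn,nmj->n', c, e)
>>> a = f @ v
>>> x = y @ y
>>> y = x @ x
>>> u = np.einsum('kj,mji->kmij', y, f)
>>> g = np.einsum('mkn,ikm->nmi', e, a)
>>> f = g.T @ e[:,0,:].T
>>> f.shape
(5, 5, 5)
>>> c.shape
(5,)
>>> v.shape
(5, 5)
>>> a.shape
(5, 2, 5)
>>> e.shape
(5, 2, 17)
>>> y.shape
(2, 2)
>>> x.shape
(2, 2)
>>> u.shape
(2, 5, 5, 2)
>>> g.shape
(17, 5, 5)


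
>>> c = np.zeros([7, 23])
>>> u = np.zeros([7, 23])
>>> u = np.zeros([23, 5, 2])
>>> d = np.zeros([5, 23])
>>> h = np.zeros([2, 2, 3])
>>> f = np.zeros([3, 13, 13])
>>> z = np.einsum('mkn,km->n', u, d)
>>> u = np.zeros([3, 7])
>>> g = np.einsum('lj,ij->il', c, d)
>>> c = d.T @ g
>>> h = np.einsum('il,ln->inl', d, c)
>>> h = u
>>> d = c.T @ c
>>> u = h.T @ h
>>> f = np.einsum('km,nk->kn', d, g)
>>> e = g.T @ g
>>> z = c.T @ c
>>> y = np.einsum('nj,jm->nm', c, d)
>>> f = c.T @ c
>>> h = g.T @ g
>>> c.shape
(23, 7)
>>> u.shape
(7, 7)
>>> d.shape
(7, 7)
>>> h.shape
(7, 7)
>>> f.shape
(7, 7)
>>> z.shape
(7, 7)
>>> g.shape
(5, 7)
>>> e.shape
(7, 7)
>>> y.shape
(23, 7)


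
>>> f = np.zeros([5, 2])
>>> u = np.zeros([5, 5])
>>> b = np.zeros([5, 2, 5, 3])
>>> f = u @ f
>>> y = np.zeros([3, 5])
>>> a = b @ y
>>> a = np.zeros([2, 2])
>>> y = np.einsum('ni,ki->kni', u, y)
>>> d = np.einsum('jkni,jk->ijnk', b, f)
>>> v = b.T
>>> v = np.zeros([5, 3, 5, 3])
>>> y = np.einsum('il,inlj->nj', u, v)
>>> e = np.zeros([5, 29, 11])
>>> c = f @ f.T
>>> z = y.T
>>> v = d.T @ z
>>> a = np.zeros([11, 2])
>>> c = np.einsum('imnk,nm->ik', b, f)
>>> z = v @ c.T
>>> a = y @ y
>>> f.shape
(5, 2)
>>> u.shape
(5, 5)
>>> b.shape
(5, 2, 5, 3)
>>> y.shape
(3, 3)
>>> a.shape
(3, 3)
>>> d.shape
(3, 5, 5, 2)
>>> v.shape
(2, 5, 5, 3)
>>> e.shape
(5, 29, 11)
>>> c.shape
(5, 3)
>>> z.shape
(2, 5, 5, 5)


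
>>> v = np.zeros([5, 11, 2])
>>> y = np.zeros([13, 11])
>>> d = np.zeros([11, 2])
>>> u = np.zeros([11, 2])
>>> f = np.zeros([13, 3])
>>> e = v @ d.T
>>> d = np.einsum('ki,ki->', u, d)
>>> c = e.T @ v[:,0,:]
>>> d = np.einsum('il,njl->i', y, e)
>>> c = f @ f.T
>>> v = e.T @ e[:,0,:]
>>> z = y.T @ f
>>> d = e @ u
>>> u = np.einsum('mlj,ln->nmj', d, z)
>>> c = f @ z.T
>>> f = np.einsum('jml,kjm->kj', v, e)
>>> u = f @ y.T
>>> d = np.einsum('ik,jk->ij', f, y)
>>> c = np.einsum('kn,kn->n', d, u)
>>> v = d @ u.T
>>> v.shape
(5, 5)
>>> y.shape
(13, 11)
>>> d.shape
(5, 13)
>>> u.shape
(5, 13)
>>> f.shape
(5, 11)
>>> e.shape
(5, 11, 11)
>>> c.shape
(13,)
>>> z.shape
(11, 3)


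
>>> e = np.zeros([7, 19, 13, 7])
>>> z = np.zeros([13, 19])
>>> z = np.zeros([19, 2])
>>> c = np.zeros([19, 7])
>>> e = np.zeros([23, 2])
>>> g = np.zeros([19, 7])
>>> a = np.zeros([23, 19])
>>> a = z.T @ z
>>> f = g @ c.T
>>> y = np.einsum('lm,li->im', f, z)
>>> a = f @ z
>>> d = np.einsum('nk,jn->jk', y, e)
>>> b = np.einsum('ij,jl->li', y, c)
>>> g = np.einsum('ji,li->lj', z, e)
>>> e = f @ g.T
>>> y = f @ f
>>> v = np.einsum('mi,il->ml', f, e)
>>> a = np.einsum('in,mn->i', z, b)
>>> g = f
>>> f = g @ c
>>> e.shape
(19, 23)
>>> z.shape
(19, 2)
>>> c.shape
(19, 7)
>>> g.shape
(19, 19)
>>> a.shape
(19,)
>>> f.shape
(19, 7)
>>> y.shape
(19, 19)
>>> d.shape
(23, 19)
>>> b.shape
(7, 2)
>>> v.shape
(19, 23)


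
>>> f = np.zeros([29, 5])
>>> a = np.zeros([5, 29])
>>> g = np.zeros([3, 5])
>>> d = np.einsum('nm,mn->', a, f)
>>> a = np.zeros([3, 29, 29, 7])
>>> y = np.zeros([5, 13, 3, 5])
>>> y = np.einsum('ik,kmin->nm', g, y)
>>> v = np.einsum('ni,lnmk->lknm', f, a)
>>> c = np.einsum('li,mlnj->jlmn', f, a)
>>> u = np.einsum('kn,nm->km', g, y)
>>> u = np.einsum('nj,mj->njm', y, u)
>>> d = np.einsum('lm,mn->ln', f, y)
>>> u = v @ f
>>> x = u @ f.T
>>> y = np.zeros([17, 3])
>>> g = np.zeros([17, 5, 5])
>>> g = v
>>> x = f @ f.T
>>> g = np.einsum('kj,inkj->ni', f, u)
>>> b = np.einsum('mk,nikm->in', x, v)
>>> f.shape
(29, 5)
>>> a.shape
(3, 29, 29, 7)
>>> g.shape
(7, 3)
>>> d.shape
(29, 13)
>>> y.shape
(17, 3)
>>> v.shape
(3, 7, 29, 29)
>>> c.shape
(7, 29, 3, 29)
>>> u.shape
(3, 7, 29, 5)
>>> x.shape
(29, 29)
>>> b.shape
(7, 3)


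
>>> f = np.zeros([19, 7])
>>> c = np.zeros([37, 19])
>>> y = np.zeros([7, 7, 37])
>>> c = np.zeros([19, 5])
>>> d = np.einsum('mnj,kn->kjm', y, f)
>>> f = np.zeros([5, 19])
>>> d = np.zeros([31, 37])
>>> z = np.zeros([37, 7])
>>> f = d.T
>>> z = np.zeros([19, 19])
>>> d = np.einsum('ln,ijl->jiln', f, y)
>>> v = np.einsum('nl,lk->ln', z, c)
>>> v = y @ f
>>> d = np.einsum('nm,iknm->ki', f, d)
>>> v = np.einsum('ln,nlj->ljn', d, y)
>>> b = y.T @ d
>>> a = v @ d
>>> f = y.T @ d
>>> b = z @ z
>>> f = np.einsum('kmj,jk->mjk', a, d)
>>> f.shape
(37, 7, 7)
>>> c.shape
(19, 5)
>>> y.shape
(7, 7, 37)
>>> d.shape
(7, 7)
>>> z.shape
(19, 19)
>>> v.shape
(7, 37, 7)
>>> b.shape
(19, 19)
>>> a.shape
(7, 37, 7)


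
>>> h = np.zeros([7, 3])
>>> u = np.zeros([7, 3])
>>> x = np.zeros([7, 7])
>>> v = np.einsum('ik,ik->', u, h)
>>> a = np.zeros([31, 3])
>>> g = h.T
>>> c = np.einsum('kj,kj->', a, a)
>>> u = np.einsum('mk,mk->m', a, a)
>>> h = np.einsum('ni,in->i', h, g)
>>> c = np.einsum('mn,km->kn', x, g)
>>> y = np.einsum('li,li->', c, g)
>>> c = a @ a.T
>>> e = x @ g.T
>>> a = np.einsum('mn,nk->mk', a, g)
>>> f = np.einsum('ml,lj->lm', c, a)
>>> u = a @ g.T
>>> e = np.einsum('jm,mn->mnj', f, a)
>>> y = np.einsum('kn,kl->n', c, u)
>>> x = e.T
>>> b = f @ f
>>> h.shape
(3,)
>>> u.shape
(31, 3)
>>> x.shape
(31, 7, 31)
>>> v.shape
()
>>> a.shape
(31, 7)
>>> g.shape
(3, 7)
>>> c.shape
(31, 31)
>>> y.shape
(31,)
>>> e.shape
(31, 7, 31)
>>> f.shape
(31, 31)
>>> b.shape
(31, 31)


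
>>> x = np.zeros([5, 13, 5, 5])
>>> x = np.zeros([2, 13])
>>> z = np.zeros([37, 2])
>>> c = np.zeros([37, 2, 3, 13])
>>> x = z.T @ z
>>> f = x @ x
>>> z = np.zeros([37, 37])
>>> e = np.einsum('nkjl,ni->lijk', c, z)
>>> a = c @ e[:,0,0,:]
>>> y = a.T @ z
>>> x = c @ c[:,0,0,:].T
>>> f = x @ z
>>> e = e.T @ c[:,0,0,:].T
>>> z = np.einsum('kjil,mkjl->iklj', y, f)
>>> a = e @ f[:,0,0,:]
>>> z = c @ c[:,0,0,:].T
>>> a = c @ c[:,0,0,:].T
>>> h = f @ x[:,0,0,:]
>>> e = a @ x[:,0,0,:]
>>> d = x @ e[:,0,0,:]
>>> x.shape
(37, 2, 3, 37)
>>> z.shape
(37, 2, 3, 37)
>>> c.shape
(37, 2, 3, 13)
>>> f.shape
(37, 2, 3, 37)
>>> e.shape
(37, 2, 3, 37)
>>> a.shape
(37, 2, 3, 37)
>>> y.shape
(2, 3, 2, 37)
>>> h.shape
(37, 2, 3, 37)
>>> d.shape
(37, 2, 3, 37)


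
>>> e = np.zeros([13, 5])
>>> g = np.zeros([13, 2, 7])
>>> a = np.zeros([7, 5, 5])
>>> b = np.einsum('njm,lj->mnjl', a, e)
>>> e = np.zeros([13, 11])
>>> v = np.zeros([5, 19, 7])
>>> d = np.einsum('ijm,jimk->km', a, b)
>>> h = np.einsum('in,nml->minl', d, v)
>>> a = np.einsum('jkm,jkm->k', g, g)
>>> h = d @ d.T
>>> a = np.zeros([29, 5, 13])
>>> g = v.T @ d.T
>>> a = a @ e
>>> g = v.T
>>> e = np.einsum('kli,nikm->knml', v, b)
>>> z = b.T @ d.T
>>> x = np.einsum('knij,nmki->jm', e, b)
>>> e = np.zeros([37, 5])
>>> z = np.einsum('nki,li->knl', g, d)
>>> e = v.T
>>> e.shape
(7, 19, 5)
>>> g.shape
(7, 19, 5)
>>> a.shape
(29, 5, 11)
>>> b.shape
(5, 7, 5, 13)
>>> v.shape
(5, 19, 7)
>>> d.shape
(13, 5)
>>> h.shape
(13, 13)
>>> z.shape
(19, 7, 13)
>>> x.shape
(19, 7)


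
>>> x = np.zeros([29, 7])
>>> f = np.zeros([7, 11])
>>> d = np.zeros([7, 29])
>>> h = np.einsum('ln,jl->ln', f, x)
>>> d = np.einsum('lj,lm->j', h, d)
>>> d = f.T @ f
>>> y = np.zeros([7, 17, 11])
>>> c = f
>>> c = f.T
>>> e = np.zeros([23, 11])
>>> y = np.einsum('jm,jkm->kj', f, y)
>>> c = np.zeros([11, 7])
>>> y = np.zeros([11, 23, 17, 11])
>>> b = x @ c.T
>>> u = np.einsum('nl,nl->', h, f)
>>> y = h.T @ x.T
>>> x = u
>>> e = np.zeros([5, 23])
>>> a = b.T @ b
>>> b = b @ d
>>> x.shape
()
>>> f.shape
(7, 11)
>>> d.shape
(11, 11)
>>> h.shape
(7, 11)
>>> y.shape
(11, 29)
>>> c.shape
(11, 7)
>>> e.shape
(5, 23)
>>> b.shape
(29, 11)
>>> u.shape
()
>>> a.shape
(11, 11)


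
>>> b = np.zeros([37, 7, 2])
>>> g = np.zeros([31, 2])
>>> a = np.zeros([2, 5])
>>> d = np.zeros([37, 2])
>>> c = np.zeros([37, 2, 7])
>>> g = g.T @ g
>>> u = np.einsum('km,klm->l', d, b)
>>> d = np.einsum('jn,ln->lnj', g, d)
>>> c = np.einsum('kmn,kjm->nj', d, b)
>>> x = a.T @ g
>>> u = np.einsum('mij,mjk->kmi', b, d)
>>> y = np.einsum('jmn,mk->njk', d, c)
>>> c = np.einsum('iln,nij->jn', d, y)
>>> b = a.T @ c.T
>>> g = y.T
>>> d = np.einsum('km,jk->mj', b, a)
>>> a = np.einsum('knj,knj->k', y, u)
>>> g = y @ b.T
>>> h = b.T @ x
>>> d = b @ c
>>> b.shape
(5, 7)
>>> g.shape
(2, 37, 5)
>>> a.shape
(2,)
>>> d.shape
(5, 2)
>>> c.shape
(7, 2)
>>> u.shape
(2, 37, 7)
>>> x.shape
(5, 2)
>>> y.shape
(2, 37, 7)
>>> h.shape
(7, 2)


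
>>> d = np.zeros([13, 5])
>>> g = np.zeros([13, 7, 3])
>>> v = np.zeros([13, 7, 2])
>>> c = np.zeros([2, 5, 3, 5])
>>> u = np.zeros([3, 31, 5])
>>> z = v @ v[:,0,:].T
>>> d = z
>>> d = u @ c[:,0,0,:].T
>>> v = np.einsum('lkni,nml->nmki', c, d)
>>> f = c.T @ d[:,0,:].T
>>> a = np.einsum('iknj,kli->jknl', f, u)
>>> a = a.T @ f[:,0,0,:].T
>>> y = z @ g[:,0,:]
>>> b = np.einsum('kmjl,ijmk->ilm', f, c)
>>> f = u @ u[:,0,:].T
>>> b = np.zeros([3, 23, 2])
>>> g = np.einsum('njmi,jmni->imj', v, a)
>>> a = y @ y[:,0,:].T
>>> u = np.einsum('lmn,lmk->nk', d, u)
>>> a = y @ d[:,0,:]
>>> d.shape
(3, 31, 2)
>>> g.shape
(5, 5, 31)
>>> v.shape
(3, 31, 5, 5)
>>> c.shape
(2, 5, 3, 5)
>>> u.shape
(2, 5)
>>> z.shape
(13, 7, 13)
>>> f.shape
(3, 31, 3)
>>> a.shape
(13, 7, 2)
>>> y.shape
(13, 7, 3)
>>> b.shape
(3, 23, 2)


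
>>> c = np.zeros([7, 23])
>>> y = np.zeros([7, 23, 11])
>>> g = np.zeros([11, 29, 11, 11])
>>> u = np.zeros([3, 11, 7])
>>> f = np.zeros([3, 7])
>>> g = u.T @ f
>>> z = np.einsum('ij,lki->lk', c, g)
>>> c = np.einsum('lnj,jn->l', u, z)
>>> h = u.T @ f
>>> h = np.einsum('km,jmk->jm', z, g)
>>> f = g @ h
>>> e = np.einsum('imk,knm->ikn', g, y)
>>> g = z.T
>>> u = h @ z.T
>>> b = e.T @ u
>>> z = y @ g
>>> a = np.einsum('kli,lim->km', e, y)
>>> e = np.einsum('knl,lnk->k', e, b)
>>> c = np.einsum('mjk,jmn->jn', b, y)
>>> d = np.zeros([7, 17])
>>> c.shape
(7, 11)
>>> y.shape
(7, 23, 11)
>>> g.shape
(11, 7)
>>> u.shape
(7, 7)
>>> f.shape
(7, 11, 11)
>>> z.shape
(7, 23, 7)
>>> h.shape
(7, 11)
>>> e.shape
(7,)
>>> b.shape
(23, 7, 7)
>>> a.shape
(7, 11)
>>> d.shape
(7, 17)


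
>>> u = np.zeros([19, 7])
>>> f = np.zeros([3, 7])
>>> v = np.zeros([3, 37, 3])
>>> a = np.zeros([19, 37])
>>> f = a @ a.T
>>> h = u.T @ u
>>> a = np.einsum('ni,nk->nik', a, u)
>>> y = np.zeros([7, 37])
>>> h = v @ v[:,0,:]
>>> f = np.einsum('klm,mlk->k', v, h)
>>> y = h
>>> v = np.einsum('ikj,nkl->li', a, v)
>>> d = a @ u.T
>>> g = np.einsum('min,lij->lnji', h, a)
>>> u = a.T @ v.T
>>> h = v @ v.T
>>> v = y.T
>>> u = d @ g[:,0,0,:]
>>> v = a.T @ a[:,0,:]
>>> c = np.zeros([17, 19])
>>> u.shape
(19, 37, 37)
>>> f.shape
(3,)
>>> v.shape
(7, 37, 7)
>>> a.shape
(19, 37, 7)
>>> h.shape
(3, 3)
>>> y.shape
(3, 37, 3)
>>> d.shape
(19, 37, 19)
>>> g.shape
(19, 3, 7, 37)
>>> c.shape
(17, 19)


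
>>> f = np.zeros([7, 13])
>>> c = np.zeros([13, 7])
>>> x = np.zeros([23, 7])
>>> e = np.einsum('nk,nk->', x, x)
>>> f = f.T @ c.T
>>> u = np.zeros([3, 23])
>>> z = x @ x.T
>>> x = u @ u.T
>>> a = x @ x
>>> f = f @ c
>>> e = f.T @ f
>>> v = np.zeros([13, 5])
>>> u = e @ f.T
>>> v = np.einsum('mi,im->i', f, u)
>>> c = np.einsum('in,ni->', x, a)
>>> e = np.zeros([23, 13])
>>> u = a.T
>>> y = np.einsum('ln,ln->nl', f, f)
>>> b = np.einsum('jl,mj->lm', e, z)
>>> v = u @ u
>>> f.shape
(13, 7)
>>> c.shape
()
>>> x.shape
(3, 3)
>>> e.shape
(23, 13)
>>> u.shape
(3, 3)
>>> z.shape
(23, 23)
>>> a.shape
(3, 3)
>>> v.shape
(3, 3)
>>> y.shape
(7, 13)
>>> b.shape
(13, 23)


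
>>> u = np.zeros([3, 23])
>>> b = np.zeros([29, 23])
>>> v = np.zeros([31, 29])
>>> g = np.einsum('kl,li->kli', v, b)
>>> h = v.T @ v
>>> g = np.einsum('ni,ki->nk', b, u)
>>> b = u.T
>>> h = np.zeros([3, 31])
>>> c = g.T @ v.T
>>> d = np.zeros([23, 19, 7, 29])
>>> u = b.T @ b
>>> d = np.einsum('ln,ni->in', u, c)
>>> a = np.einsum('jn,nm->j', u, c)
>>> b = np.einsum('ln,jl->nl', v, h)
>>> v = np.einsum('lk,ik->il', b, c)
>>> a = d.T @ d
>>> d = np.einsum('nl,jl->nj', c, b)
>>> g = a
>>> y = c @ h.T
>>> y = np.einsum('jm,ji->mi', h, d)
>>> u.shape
(3, 3)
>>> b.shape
(29, 31)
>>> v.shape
(3, 29)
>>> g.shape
(3, 3)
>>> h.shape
(3, 31)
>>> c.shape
(3, 31)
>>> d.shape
(3, 29)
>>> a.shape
(3, 3)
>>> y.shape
(31, 29)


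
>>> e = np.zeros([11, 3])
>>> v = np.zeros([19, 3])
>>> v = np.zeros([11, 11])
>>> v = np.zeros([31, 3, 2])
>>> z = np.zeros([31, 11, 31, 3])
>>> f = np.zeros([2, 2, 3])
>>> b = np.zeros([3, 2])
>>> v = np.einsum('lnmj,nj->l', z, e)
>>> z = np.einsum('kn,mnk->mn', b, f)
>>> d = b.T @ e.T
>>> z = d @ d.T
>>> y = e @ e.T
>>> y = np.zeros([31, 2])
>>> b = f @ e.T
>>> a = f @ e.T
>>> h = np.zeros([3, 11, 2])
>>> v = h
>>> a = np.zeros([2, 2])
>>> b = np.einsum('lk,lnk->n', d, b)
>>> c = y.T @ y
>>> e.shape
(11, 3)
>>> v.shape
(3, 11, 2)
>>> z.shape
(2, 2)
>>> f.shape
(2, 2, 3)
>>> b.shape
(2,)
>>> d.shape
(2, 11)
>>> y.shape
(31, 2)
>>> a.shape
(2, 2)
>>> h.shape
(3, 11, 2)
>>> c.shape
(2, 2)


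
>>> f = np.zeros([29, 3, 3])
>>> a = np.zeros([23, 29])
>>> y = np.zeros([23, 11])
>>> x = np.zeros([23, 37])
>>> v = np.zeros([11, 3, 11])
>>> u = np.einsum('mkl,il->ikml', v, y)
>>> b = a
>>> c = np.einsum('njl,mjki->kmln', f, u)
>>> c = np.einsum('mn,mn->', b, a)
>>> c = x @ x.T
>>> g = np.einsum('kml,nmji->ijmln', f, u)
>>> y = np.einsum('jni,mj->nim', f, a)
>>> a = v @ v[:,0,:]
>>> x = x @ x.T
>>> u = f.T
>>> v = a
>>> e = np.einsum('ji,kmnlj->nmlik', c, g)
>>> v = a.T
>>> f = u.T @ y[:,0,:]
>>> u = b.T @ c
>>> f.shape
(29, 3, 23)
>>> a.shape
(11, 3, 11)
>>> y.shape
(3, 3, 23)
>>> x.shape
(23, 23)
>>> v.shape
(11, 3, 11)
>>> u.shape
(29, 23)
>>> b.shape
(23, 29)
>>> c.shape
(23, 23)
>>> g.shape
(11, 11, 3, 3, 23)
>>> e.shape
(3, 11, 3, 23, 11)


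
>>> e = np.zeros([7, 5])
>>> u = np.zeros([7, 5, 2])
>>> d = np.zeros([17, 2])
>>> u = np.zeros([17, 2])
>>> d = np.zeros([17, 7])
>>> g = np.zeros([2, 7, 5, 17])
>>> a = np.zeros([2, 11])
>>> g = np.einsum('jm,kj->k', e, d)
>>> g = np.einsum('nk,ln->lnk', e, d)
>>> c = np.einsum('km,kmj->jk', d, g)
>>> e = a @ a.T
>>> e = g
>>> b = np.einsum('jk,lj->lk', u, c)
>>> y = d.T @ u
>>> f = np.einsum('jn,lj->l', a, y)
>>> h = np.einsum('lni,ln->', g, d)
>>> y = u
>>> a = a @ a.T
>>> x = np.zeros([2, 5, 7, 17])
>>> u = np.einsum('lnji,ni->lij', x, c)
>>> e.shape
(17, 7, 5)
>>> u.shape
(2, 17, 7)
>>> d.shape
(17, 7)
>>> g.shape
(17, 7, 5)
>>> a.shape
(2, 2)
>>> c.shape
(5, 17)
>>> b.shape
(5, 2)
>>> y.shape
(17, 2)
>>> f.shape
(7,)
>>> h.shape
()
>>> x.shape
(2, 5, 7, 17)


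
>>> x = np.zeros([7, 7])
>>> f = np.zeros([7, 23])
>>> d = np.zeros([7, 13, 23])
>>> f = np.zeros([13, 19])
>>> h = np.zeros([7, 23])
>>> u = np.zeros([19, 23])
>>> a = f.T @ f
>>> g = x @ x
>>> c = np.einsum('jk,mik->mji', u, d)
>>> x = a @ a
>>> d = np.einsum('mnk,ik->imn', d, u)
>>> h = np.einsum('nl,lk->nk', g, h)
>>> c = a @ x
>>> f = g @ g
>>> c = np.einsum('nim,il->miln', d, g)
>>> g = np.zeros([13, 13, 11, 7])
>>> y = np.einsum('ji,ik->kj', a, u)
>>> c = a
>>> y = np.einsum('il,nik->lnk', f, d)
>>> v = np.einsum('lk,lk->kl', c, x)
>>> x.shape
(19, 19)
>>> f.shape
(7, 7)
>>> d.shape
(19, 7, 13)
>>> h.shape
(7, 23)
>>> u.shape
(19, 23)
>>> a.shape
(19, 19)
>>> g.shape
(13, 13, 11, 7)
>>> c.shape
(19, 19)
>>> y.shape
(7, 19, 13)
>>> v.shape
(19, 19)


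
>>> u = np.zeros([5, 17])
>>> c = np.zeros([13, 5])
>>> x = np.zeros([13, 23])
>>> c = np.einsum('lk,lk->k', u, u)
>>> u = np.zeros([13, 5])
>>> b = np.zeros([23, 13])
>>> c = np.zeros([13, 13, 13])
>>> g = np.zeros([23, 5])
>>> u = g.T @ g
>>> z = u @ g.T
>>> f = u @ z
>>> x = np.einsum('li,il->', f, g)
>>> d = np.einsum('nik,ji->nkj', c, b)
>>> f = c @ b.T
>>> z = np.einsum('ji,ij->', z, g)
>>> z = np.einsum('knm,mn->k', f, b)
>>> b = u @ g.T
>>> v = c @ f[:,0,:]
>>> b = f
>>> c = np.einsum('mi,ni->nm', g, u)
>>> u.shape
(5, 5)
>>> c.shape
(5, 23)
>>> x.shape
()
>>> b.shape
(13, 13, 23)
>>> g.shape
(23, 5)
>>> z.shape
(13,)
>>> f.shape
(13, 13, 23)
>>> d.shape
(13, 13, 23)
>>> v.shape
(13, 13, 23)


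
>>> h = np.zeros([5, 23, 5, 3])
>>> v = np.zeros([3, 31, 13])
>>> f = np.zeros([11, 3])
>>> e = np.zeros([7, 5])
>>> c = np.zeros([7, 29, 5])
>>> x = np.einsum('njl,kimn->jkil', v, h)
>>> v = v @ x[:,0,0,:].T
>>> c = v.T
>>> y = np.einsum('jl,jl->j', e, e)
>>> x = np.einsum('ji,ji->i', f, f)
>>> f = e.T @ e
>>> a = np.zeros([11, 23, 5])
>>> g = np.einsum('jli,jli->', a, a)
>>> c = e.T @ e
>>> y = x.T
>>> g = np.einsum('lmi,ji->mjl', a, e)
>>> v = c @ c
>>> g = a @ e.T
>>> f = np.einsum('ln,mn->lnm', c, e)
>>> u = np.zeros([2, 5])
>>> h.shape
(5, 23, 5, 3)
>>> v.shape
(5, 5)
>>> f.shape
(5, 5, 7)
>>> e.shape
(7, 5)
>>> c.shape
(5, 5)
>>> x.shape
(3,)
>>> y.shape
(3,)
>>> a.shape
(11, 23, 5)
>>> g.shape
(11, 23, 7)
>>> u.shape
(2, 5)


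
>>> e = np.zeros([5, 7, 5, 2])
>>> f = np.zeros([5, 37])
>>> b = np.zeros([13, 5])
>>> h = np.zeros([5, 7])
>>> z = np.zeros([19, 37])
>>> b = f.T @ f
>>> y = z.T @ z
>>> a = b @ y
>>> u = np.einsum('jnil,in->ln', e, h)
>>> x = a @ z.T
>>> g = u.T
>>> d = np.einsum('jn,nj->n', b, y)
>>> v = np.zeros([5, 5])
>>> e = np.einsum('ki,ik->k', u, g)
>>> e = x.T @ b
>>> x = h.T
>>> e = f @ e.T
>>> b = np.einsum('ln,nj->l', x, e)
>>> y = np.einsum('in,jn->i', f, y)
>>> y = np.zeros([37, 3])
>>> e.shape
(5, 19)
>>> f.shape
(5, 37)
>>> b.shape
(7,)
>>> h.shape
(5, 7)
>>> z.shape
(19, 37)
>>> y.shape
(37, 3)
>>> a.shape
(37, 37)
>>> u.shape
(2, 7)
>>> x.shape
(7, 5)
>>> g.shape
(7, 2)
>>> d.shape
(37,)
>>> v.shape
(5, 5)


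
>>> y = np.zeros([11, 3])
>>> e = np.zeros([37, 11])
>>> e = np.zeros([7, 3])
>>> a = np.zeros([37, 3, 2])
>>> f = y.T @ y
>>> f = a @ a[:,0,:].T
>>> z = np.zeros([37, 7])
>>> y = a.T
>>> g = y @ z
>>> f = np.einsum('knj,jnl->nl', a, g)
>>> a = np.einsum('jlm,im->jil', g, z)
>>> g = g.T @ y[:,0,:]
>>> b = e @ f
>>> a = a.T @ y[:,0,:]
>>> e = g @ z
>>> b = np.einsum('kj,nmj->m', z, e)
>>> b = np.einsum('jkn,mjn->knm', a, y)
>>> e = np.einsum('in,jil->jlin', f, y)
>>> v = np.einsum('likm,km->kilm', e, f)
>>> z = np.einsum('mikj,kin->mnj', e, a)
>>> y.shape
(2, 3, 37)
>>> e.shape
(2, 37, 3, 7)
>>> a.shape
(3, 37, 37)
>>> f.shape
(3, 7)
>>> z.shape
(2, 37, 7)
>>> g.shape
(7, 3, 37)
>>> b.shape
(37, 37, 2)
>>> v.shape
(3, 37, 2, 7)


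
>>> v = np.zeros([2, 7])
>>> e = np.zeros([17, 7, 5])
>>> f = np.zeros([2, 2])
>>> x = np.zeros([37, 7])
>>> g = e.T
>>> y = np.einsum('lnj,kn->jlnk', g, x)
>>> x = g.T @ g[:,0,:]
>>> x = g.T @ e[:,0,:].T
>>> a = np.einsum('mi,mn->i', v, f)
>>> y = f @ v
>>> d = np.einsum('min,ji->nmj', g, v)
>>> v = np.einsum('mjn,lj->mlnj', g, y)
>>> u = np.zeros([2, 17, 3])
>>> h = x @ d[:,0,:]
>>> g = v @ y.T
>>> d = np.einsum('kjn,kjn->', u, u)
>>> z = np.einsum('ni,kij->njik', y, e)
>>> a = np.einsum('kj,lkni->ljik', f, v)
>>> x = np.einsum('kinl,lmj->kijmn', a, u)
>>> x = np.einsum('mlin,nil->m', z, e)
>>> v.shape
(5, 2, 17, 7)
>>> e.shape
(17, 7, 5)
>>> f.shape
(2, 2)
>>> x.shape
(2,)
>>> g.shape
(5, 2, 17, 2)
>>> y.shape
(2, 7)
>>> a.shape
(5, 2, 7, 2)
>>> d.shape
()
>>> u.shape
(2, 17, 3)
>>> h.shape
(17, 7, 2)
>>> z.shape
(2, 5, 7, 17)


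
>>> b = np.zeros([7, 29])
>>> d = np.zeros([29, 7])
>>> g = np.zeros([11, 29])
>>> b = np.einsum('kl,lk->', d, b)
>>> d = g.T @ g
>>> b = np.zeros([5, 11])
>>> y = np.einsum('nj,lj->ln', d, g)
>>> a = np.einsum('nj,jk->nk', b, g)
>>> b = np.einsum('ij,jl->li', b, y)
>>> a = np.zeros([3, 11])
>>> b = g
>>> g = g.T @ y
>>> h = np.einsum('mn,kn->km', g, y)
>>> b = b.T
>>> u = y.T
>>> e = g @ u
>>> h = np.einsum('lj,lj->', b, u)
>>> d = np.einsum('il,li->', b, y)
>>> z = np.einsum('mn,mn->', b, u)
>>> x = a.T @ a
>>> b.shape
(29, 11)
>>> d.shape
()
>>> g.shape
(29, 29)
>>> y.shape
(11, 29)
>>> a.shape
(3, 11)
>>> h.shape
()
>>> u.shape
(29, 11)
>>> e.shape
(29, 11)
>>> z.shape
()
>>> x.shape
(11, 11)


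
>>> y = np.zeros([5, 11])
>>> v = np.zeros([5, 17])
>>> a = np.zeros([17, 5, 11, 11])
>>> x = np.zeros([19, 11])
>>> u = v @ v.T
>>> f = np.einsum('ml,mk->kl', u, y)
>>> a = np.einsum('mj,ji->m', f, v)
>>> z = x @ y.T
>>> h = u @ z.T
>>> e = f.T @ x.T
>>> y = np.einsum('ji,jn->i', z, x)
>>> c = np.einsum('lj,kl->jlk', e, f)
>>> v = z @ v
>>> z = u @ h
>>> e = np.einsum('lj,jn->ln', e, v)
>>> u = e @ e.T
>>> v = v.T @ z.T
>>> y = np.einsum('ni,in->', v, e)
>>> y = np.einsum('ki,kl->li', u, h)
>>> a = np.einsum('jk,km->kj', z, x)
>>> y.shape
(19, 5)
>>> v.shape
(17, 5)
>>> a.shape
(19, 5)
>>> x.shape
(19, 11)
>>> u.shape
(5, 5)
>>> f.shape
(11, 5)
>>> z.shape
(5, 19)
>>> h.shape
(5, 19)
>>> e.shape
(5, 17)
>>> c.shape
(19, 5, 11)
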